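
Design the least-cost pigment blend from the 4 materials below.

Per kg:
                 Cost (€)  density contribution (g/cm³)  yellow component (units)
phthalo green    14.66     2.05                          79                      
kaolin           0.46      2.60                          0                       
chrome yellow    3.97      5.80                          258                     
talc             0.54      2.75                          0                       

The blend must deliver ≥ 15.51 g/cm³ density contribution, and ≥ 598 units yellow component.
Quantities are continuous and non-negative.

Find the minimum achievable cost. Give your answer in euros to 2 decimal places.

Let x1 = kg of phthalo green, x2 = kg of kaolin, x3 = kg of chrome yellow, x4 = kg of talc.
min 14.66x1 + 0.46x2 + 3.97x3 + 0.54x4 subject to:
  2.05x1 + 2.6x2 + 5.8x3 + 2.75x4 ≥ 15.51   (density contribution)
  79x1 + 258x3 ≥ 598   (yellow component)
  x1, x2, x3, x4 ≥ 0.
The cheapest feasible vertex uses only kaolin, chrome yellow; phthalo green, talc are not used. The density contribution and yellow component requirements are met with equality.
So kaolin = 0.7948 kg, chrome yellow = 2.318 kg.
Cost = 0.46·0.7948 + 3.97·2.318 = 9.5681.

€9.57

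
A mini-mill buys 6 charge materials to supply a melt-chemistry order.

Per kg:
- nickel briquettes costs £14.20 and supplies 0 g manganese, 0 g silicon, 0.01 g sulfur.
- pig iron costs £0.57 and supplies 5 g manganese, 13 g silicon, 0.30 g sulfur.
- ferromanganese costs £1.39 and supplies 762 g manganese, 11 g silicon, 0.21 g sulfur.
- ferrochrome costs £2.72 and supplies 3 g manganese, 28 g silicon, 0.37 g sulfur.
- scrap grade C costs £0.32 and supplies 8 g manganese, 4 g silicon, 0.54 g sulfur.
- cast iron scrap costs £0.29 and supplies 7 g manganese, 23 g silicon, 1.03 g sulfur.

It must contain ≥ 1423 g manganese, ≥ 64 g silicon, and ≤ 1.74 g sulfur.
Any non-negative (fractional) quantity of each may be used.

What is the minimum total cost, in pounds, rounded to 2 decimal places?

£3.99

Treat it as an LP. Let x1 = kg of nickel briquettes, x2 = kg of pig iron, x3 = kg of ferromanganese, x4 = kg of ferrochrome, x5 = kg of scrap grade C, x6 = kg of cast iron scrap.
min 14.2x1 + 0.57x2 + 1.39x3 + 2.72x4 + 0.32x5 + 0.29x6 s.t.:
  5x2 + 762x3 + 3x4 + 8x5 + 7x6 ≥ 1423   (manganese)
  13x2 + 11x3 + 28x4 + 4x5 + 23x6 ≥ 64   (silicon)
  0.01x1 + 0.3x2 + 0.21x3 + 0.37x4 + 0.54x5 + 1.03x6 ≤ 1.74   (sulfur)
  x1, x2, x3, x4, x5, x6 ≥ 0.
The minimum-cost mix takes nothing from nickel briquettes, ferrochrome, scrap grade C — only pig iron, ferromanganese, cast iron scrap. Binding constraints: manganese, silicon, sulfur.
Solving gives x2 = 2.141, x3 = 1.847, x6 = 0.6892.
Total cost: 0.57·2.141 + 1.39·1.847 + 0.29·0.6892 = 3.9876.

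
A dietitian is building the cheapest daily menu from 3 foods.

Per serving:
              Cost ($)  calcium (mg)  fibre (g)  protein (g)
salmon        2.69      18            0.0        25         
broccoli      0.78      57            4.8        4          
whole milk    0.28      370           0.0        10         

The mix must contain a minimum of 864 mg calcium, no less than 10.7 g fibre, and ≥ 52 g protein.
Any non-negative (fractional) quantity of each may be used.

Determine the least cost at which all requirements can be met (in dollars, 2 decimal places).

$2.95

Let x1 = servings of salmon, x2 = servings of broccoli, x3 = servings of whole milk.
Minimize 2.69x1 + 0.78x2 + 0.28x3 subject to:
  18x1 + 57x2 + 370x3 ≥ 864   (calcium)
  4.8x2 ≥ 10.7   (fibre)
  25x1 + 4x2 + 10x3 ≥ 52   (protein)
  x1, x2, x3 ≥ 0.
At the optimum only broccoli, whole milk are positive (salmon = 0). The fibre and protein requirements are met with equality.
Solving gives x2 = 2.2292, x3 = 4.3083.
Cost = 0.78·2.2292 + 0.28·4.3083 = 2.9451.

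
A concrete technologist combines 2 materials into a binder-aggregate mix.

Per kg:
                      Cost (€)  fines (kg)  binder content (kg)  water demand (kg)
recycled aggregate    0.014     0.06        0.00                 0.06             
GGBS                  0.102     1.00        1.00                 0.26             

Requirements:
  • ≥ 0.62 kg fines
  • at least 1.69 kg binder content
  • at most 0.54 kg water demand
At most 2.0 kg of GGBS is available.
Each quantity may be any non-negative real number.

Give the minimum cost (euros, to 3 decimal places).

€0.172

This is a linear program. Let x1 = kg of recycled aggregate, x2 = kg of GGBS.
Minimise 0.014x1 + 0.102x2 subject to:
  0.06x1 + 1x2 ≥ 0.62   (fines)
  1x2 ≥ 1.69   (binder content)
  0.06x1 + 0.26x2 ≤ 0.54   (water demand)
  x2 ≤ 2
  x1, x2 ≥ 0.
The optimal basis is {GGBS}; recycled aggregate drops out. Binding constraint: binder content.
Optimal quantities: GGBS = 1.69 kg.
Objective = 0.102·1.69 = 0.17238.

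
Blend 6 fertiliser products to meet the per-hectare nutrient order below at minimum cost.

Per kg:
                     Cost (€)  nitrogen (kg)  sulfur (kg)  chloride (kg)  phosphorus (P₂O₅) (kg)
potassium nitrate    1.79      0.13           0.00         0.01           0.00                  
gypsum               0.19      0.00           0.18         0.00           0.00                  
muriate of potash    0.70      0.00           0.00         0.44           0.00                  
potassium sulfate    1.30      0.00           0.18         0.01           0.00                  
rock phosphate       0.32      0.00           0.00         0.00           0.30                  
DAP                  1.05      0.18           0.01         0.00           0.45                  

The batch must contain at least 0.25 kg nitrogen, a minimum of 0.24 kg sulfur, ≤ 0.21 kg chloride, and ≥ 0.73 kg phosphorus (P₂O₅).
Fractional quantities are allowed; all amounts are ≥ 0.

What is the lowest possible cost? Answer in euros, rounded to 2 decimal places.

Treat it as an LP. Let x1 = kg of potassium nitrate, x2 = kg of gypsum, x3 = kg of muriate of potash, x4 = kg of potassium sulfate, x5 = kg of rock phosphate, x6 = kg of DAP.
Minimise 1.79x1 + 0.19x2 + 0.7x3 + 1.3x4 + 0.32x5 + 1.05x6 subject to:
  0.13x1 + 0.18x6 ≥ 0.25   (nitrogen)
  0.18x2 + 0.18x4 + 0.01x6 ≥ 0.24   (sulfur)
  0.01x1 + 0.44x3 + 0.01x4 ≤ 0.21   (chloride)
  0.3x5 + 0.45x6 ≥ 0.73   (phosphorus (P₂O₅))
  x1, x2, x3, x4, x5, x6 ≥ 0.
The minimum-cost mix takes nothing from potassium nitrate, muriate of potash, potassium sulfate — only gypsum, rock phosphate, DAP. There the nitrogen, sulfur, phosphorus (P₂O₅) constraints are tight.
That vertex is x2 = 1.256, x5 = 0.35, x6 = 1.389.
Cost = 0.19·1.256 + 0.32·0.35 + 1.05·1.389 = 1.8091.

€1.81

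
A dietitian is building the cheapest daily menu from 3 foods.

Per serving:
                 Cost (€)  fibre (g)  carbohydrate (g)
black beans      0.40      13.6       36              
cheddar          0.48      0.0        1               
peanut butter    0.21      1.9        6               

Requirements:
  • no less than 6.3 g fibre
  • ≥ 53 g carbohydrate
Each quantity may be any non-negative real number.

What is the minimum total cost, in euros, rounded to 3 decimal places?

€0.589

Treat it as an LP. Let x1 = servings of black beans, x2 = servings of cheddar, x3 = servings of peanut butter.
Minimise 0.4x1 + 0.48x2 + 0.21x3 with:
  13.6x1 + 1.9x3 ≥ 6.3   (fibre)
  36x1 + 1x2 + 6x3 ≥ 53   (carbohydrate)
  x1, x2, x3 ≥ 0.
The cheapest feasible vertex uses only black beans; cheddar, peanut butter are not used. There the carbohydrate constraint is tight.
So black beans = 1.472 servings.
Total cost: 0.4·1.472 = 0.58880.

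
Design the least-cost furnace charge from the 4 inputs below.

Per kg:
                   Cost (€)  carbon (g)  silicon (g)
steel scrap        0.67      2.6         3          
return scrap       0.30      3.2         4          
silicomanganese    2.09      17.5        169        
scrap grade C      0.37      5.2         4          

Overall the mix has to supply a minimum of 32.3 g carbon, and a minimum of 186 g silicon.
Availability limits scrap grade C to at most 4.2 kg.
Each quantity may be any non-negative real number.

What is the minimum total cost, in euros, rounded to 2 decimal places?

€3.17

Let x1 = kg of steel scrap, x2 = kg of return scrap, x3 = kg of silicomanganese, x4 = kg of scrap grade C.
Minimise 0.67x1 + 0.3x2 + 2.09x3 + 0.37x4 with:
  2.6x1 + 3.2x2 + 17.5x3 + 5.2x4 ≥ 32.3   (carbon)
  3x1 + 4x2 + 169x3 + 4x4 ≥ 186   (silicon)
  x4 ≤ 4.2
  x1, x2, x3, x4 ≥ 0.
The cheapest feasible vertex uses only silicomanganese, scrap grade C; steel scrap, return scrap are not used. There the carbon and silicon constraints are tight.
Solving gives x3 = 1.036, x4 = 2.725.
Total cost: 2.09·1.036 + 0.37·2.725 = 3.1735.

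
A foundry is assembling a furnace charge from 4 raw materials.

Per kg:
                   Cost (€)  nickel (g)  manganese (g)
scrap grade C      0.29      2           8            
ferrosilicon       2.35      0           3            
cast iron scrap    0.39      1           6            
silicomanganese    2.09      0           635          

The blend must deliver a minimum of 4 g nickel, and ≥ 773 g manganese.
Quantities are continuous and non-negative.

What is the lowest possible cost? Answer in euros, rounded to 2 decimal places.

€3.07

Treat it as an LP. Let x1 = kg of scrap grade C, x2 = kg of ferrosilicon, x3 = kg of cast iron scrap, x4 = kg of silicomanganese.
Minimise 0.29x1 + 2.35x2 + 0.39x3 + 2.09x4 with:
  2x1 + 1x3 ≥ 4   (nickel)
  8x1 + 3x2 + 6x3 + 635x4 ≥ 773   (manganese)
  x1, x2, x3, x4 ≥ 0.
The optimal basis is {scrap grade C, silicomanganese}; ferrosilicon, cast iron scrap drop out. The nickel and manganese requirements are met with equality.
That vertex is x1 = 2, x4 = 1.192.
Hence cost = 0.29·2 + 2.09·1.192 = €3.0713.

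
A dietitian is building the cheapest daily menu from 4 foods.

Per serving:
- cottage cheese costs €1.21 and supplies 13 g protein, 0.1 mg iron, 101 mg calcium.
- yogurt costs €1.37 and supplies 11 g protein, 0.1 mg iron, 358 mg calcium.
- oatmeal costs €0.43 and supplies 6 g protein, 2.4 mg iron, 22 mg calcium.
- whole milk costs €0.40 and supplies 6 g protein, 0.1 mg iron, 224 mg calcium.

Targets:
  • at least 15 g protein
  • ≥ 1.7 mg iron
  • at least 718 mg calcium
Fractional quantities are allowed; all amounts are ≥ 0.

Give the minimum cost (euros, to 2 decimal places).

€1.51

Let x1 = servings of cottage cheese, x2 = servings of yogurt, x3 = servings of oatmeal, x4 = servings of whole milk.
min 1.21x1 + 1.37x2 + 0.43x3 + 0.4x4 with:
  13x1 + 11x2 + 6x3 + 6x4 ≥ 15   (protein)
  0.1x1 + 0.1x2 + 2.4x3 + 0.1x4 ≥ 1.7   (iron)
  101x1 + 358x2 + 22x3 + 224x4 ≥ 718   (calcium)
  x1, x2, x3, x4 ≥ 0.
At the optimum only oatmeal, whole milk are positive (cottage cheese, yogurt = 0). Binding constraints: iron and calcium.
Optimal quantities: oatmeal = 0.5771 servings, whole milk = 3.149 servings.
Total cost: 0.43·0.5771 + 0.4·3.149 = 1.5078.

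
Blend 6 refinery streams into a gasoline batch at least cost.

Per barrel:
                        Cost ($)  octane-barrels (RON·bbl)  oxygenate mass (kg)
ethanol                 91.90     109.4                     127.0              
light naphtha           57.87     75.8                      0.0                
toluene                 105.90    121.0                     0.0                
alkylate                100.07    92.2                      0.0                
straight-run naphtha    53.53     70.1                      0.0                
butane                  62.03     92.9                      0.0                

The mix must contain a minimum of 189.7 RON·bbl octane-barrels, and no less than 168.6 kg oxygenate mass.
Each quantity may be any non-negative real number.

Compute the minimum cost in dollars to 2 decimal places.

$151.69

Let x1 = barrels of ethanol, x2 = barrels of light naphtha, x3 = barrels of toluene, x4 = barrels of alkylate, x5 = barrels of straight-run naphtha, x6 = barrels of butane.
Minimize 91.9x1 + 57.87x2 + 105.9x3 + 100.07x4 + 53.53x5 + 62.03x6 subject to:
  109.4x1 + 75.8x2 + 121x3 + 92.2x4 + 70.1x5 + 92.9x6 ≥ 189.7   (octane-barrels)
  127x1 ≥ 168.6   (oxygenate mass)
  x1, x2, x3, x4, x5, x6 ≥ 0.
The minimum-cost mix takes nothing from light naphtha, toluene, alkylate, straight-run naphtha — only ethanol, butane. There the octane-barrels and oxygenate mass constraints are tight.
Solving gives x1 = 1.32756, x6 = 0.478633.
Total cost: 91.9·1.32756 + 62.03·0.478633 = 151.6924.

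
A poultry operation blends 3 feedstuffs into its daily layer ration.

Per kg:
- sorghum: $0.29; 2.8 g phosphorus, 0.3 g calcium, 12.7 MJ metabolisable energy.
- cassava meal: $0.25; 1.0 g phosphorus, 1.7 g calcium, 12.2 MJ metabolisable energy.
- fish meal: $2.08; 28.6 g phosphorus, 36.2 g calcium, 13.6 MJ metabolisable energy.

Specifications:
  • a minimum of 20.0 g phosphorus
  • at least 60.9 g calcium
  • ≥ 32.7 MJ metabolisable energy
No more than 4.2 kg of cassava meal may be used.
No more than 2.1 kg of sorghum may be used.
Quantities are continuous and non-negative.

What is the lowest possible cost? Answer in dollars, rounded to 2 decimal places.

Let x1 = kg of sorghum, x2 = kg of cassava meal, x3 = kg of fish meal.
Minimize 0.29x1 + 0.25x2 + 2.08x3 with:
  2.8x1 + 1x2 + 28.6x3 ≥ 20   (phosphorus)
  0.3x1 + 1.7x2 + 36.2x3 ≥ 60.9   (calcium)
  12.7x1 + 12.2x2 + 13.6x3 ≥ 32.7   (metabolisable energy)
  x2 ≤ 4.2
  x1 ≤ 2.1
  x1, x2, x3 ≥ 0.
At the optimum only cassava meal, fish meal are positive (sorghum = 0). The calcium and metabolisable energy requirements are met with equality.
That vertex is x2 = 0.8494, x3 = 1.642.
Cost = 0.25·0.8494 + 2.08·1.642 = 3.6277.

$3.63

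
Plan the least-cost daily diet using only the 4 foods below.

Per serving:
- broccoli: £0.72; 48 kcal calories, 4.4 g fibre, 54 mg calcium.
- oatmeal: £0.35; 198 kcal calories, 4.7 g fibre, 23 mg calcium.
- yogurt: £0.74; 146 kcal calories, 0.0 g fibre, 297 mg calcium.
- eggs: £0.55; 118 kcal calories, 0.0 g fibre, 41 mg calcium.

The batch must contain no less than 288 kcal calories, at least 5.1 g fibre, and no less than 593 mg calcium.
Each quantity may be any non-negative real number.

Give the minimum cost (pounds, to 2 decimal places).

Let x1 = servings of broccoli, x2 = servings of oatmeal, x3 = servings of yogurt, x4 = servings of eggs.
Minimise 0.72x1 + 0.35x2 + 0.74x3 + 0.55x4 subject to:
  48x1 + 198x2 + 146x3 + 118x4 ≥ 288   (calories)
  4.4x1 + 4.7x2 ≥ 5.1   (fibre)
  54x1 + 23x2 + 297x3 + 41x4 ≥ 593   (calcium)
  x1, x2, x3, x4 ≥ 0.
The optimal basis is {oatmeal, yogurt}; broccoli, eggs drop out. Binding constraints: fibre and calcium.
Solving gives x2 = 1.085, x3 = 1.913.
Hence cost = 0.35·1.085 + 0.74·1.913 = £1.7954.

£1.80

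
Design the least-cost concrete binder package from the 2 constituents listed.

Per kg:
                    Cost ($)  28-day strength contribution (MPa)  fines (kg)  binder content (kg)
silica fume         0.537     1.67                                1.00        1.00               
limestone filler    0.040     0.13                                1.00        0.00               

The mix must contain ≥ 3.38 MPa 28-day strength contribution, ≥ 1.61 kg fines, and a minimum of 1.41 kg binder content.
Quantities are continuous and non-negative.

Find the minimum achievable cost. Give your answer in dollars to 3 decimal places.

This is a linear program. Let x1 = kg of silica fume, x2 = kg of limestone filler.
Minimise 0.537x1 + 0.04x2 with:
  1.67x1 + 0.13x2 ≥ 3.38   (28-day strength contribution)
  1x1 + 1x2 ≥ 1.61   (fines)
  1x1 ≥ 1.41   (binder content)
  x1, x2 ≥ 0.
Both inputs are positive at the optimum. There the 28-day strength contribution and binder content constraints are tight.
Solving gives x1 = 1.41, x2 = 7.887.
Hence cost = 0.537·1.41 + 0.04·7.887 = $1.07265.

$1.073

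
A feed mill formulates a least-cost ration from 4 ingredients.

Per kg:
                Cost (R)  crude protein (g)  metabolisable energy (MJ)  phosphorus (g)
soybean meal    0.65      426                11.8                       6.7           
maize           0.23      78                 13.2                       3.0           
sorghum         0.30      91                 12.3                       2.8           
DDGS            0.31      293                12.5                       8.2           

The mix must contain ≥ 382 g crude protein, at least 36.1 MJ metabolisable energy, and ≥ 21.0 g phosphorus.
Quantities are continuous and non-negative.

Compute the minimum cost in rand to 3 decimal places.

R0.849

This is a linear program. Let x1 = kg of soybean meal, x2 = kg of maize, x3 = kg of sorghum, x4 = kg of DDGS.
min 0.65x1 + 0.23x2 + 0.3x3 + 0.31x4 s.t.:
  426x1 + 78x2 + 91x3 + 293x4 ≥ 382   (crude protein)
  11.8x1 + 13.2x2 + 12.3x3 + 12.5x4 ≥ 36.1   (metabolisable energy)
  6.7x1 + 3x2 + 2.8x3 + 8.2x4 ≥ 21   (phosphorus)
  x1, x2, x3, x4 ≥ 0.
The minimum-cost mix takes nothing from soybean meal, sorghum — only maize, DDGS. There the metabolisable energy and phosphorus constraints are tight.
Solving gives x2 = 0.4738, x4 = 2.388.
Total cost: 0.23·0.4738 + 0.31·2.388 = 0.84925.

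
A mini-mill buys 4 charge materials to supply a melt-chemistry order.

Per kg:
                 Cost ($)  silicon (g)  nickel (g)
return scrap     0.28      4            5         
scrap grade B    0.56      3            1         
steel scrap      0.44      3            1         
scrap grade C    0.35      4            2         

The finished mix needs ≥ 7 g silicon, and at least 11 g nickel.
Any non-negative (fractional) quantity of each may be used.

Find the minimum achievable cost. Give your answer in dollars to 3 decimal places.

$0.616

This is a linear program. Let x1 = kg of return scrap, x2 = kg of scrap grade B, x3 = kg of steel scrap, x4 = kg of scrap grade C.
Minimise 0.28x1 + 0.56x2 + 0.44x3 + 0.35x4 with:
  4x1 + 3x2 + 3x3 + 4x4 ≥ 7   (silicon)
  5x1 + 1x2 + 1x3 + 2x4 ≥ 11   (nickel)
  x1, x2, x3, x4 ≥ 0.
The optimal basis is {return scrap}; scrap grade B, steel scrap, scrap grade C drop out. Binding constraint: nickel.
So return scrap = 2.2 kg.
Cost = 0.28·2.2 = 0.61600.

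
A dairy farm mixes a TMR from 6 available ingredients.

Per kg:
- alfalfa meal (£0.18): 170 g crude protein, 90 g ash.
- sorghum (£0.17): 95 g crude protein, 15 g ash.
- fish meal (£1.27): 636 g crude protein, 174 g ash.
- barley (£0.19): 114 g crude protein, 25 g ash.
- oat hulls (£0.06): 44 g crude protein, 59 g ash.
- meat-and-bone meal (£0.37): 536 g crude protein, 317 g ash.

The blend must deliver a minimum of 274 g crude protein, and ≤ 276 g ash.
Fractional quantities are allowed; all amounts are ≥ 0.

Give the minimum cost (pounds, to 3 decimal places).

Let x1 = kg of alfalfa meal, x2 = kg of sorghum, x3 = kg of fish meal, x4 = kg of barley, x5 = kg of oat hulls, x6 = kg of meat-and-bone meal.
min 0.18x1 + 0.17x2 + 1.27x3 + 0.19x4 + 0.06x5 + 0.37x6 s.t.:
  170x1 + 95x2 + 636x3 + 114x4 + 44x5 + 536x6 ≥ 274   (crude protein)
  90x1 + 15x2 + 174x3 + 25x4 + 59x5 + 317x6 ≤ 276   (ash)
  x1, x2, x3, x4, x5, x6 ≥ 0.
At the optimum only meat-and-bone meal is positive (alfalfa meal, sorghum, fish meal, barley, oat hulls = 0). Binding constraint: crude protein.
That vertex is x6 = 0.5112.
Cost = 0.37·0.5112 = 0.18914.

£0.189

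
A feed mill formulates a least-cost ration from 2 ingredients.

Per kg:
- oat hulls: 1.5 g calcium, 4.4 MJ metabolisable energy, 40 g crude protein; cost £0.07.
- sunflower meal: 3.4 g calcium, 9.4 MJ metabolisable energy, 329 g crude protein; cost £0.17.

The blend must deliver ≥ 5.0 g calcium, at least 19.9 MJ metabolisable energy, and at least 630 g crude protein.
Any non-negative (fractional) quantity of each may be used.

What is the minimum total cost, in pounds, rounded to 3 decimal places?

Let x1 = kg of oat hulls, x2 = kg of sunflower meal.
Minimise 0.07x1 + 0.17x2 s.t.:
  1.5x1 + 3.4x2 ≥ 5   (calcium)
  4.4x1 + 9.4x2 ≥ 19.9   (metabolisable energy)
  40x1 + 329x2 ≥ 630   (crude protein)
  x1, x2 ≥ 0.
Both inputs are positive at the optimum. The metabolisable energy and crude protein requirements are met with equality.
That vertex is x1 = 0.5833, x2 = 1.844.
Hence cost = 0.07·0.5833 + 0.17·1.844 = £0.35431.

£0.354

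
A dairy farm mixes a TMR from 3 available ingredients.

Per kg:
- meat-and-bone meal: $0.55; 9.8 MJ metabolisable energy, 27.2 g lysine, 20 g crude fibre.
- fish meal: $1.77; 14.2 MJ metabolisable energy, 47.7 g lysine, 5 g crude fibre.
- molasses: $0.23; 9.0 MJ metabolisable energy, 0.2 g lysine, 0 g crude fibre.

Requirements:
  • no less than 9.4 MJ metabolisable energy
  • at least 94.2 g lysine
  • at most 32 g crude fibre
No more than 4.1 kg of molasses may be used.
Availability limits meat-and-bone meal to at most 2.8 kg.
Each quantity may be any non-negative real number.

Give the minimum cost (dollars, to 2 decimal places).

$2.90

Treat it as an LP. Let x1 = kg of meat-and-bone meal, x2 = kg of fish meal, x3 = kg of molasses.
Minimize 0.55x1 + 1.77x2 + 0.23x3 s.t.:
  9.8x1 + 14.2x2 + 9x3 ≥ 9.4   (metabolisable energy)
  27.2x1 + 47.7x2 + 0.2x3 ≥ 94.2   (lysine)
  20x1 + 5x2 ≤ 32   (crude fibre)
  x3 ≤ 4.1
  x1 ≤ 2.8
  x1, x2, x3 ≥ 0.
The minimum-cost mix takes nothing from molasses — only meat-and-bone meal, fish meal. There the lysine and crude fibre constraints are tight.
Optimal quantities: meat-and-bone meal = 1.29 kg, fish meal = 1.239 kg.
Cost = 0.55·1.29 + 1.77·1.239 = 2.9025.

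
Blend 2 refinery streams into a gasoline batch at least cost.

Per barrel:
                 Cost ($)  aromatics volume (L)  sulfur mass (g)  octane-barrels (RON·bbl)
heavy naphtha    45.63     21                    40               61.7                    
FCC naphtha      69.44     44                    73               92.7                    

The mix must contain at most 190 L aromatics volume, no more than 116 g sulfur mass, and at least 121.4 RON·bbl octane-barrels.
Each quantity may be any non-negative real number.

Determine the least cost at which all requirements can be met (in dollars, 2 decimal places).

$89.78

This is a linear program. Let x1 = barrels of heavy naphtha, x2 = barrels of FCC naphtha.
Minimize 45.63x1 + 69.44x2 s.t.:
  21x1 + 44x2 ≤ 190   (aromatics volume)
  40x1 + 73x2 ≤ 116   (sulfur mass)
  61.7x1 + 92.7x2 ≥ 121.4   (octane-barrels)
  x1, x2 ≥ 0.
The minimum-cost mix takes nothing from FCC naphtha — only heavy naphtha. There the octane-barrels constraint is tight.
That vertex is x1 = 1.9676.
Total cost: 45.63·1.9676 = 89.7816.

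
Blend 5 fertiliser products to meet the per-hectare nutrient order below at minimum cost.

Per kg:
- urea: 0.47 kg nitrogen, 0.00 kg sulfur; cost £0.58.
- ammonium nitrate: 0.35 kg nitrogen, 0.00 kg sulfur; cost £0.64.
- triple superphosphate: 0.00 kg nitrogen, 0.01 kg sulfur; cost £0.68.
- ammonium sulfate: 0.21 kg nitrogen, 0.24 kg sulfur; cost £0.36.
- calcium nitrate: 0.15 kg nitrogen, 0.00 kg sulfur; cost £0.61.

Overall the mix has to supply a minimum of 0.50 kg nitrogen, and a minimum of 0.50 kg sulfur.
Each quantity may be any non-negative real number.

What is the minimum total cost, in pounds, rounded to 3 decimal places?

Treat it as an LP. Let x1 = kg of urea, x2 = kg of ammonium nitrate, x3 = kg of triple superphosphate, x4 = kg of ammonium sulfate, x5 = kg of calcium nitrate.
min 0.58x1 + 0.64x2 + 0.68x3 + 0.36x4 + 0.61x5 subject to:
  0.47x1 + 0.35x2 + 0.21x4 + 0.15x5 ≥ 0.5   (nitrogen)
  0.01x3 + 0.24x4 ≥ 0.5   (sulfur)
  x1, x2, x3, x4, x5 ≥ 0.
The minimum-cost mix takes nothing from ammonium nitrate, triple superphosphate, calcium nitrate — only urea, ammonium sulfate. There the nitrogen and sulfur constraints are tight.
Solving gives x1 = 0.133, x4 = 2.083.
Total cost: 0.58·0.133 + 0.36·2.083 = 0.82702.

£0.827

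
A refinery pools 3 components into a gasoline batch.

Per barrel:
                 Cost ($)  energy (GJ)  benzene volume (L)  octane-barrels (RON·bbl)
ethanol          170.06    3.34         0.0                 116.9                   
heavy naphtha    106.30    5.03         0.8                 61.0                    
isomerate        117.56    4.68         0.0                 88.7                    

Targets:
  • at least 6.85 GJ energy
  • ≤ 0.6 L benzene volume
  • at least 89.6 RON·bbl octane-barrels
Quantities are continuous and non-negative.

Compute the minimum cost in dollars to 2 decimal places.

$157.03

Treat it as an LP. Let x1 = barrels of ethanol, x2 = barrels of heavy naphtha, x3 = barrels of isomerate.
Minimise 170.06x1 + 106.3x2 + 117.56x3 subject to:
  3.34x1 + 5.03x2 + 4.68x3 ≥ 6.85   (energy)
  0.8x2 ≤ 0.6   (benzene volume)
  116.9x1 + 61x2 + 88.7x3 ≥ 89.6   (octane-barrels)
  x1, x2, x3 ≥ 0.
The cheapest feasible vertex uses only heavy naphtha, isomerate; ethanol is not used. There the energy and benzene volume constraints are tight.
Solving gives x2 = 0.75, x3 = 0.6576.
Total cost: 106.3·0.75 + 117.56·0.6576 = 157.0325.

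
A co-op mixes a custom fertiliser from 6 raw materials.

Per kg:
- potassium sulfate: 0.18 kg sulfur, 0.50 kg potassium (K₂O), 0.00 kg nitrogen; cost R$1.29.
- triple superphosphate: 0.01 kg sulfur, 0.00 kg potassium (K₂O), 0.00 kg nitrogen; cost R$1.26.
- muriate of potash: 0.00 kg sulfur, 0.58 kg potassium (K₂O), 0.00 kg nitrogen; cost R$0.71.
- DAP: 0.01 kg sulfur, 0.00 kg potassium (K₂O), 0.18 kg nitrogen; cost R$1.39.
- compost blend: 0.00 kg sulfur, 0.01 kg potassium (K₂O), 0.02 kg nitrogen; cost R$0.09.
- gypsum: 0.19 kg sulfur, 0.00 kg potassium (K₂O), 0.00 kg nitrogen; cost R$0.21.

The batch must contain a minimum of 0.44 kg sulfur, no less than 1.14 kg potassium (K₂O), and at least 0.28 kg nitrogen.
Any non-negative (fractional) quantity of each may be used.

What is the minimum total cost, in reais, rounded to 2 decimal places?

R$2.97

Set it up as a linear program. Let x1 = kg of potassium sulfate, x2 = kg of triple superphosphate, x3 = kg of muriate of potash, x4 = kg of DAP, x5 = kg of compost blend, x6 = kg of gypsum.
Minimize 1.29x1 + 1.26x2 + 0.71x3 + 1.39x4 + 0.09x5 + 0.21x6 s.t.:
  0.18x1 + 0.01x2 + 0.01x4 + 0.19x6 ≥ 0.44   (sulfur)
  0.5x1 + 0.58x3 + 0.01x5 ≥ 1.14   (potassium (K₂O))
  0.18x4 + 0.02x5 ≥ 0.28   (nitrogen)
  x1, x2, x3, x4, x5, x6 ≥ 0.
The optimal basis is {muriate of potash, compost blend, gypsum}; potassium sulfate, triple superphosphate, DAP drop out. Binding constraints: sulfur, potassium (K₂O), nitrogen.
Solving gives x3 = 1.724, x5 = 14, x6 = 2.316.
Hence cost = 0.71·1.724 + 0.09·14 + 0.21·2.316 = R$2.9704.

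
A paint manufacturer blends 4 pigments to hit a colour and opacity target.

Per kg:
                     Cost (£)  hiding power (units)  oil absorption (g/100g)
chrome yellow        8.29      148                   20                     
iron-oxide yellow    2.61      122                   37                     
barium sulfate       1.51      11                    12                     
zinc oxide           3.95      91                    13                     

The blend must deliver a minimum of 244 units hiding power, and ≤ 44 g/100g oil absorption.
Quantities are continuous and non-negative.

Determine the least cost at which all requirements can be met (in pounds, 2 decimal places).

Let x1 = kg of chrome yellow, x2 = kg of iron-oxide yellow, x3 = kg of barium sulfate, x4 = kg of zinc oxide.
min 8.29x1 + 2.61x2 + 1.51x3 + 3.95x4 s.t.:
  148x1 + 122x2 + 11x3 + 91x4 ≥ 244   (hiding power)
  20x1 + 37x2 + 12x3 + 13x4 ≤ 44   (oil absorption)
  x1, x2, x3, x4 ≥ 0.
The minimum-cost mix takes nothing from chrome yellow, barium sulfate — only iron-oxide yellow, zinc oxide. Binding constraints: hiding power and oil absorption.
That vertex is x2 = 0.4672, x4 = 2.055.
Hence cost = 2.61·0.4672 + 3.95·2.055 = £9.3366.

£9.34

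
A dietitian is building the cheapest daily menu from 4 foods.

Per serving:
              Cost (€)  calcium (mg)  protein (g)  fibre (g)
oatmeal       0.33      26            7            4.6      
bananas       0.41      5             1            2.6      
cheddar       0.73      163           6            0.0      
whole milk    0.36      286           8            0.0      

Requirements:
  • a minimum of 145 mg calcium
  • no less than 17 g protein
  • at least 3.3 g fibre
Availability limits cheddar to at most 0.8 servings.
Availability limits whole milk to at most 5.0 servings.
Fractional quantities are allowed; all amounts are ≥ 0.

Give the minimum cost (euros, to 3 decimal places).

Let x1 = servings of oatmeal, x2 = servings of bananas, x3 = servings of cheddar, x4 = servings of whole milk.
Minimise 0.33x1 + 0.41x2 + 0.73x3 + 0.36x4 with:
  26x1 + 5x2 + 163x3 + 286x4 ≥ 145   (calcium)
  7x1 + 1x2 + 6x3 + 8x4 ≥ 17   (protein)
  4.6x1 + 2.6x2 ≥ 3.3   (fibre)
  x3 ≤ 0.8
  x4 ≤ 5
  x1, x2, x3, x4 ≥ 0.
At the optimum only oatmeal, whole milk are positive (bananas, cheddar = 0). Binding constraints: protein and fibre.
Solving gives x1 = 0.7174, x4 = 1.497.
Total cost: 0.33·0.7174 + 0.36·1.497 = 0.77566.

€0.776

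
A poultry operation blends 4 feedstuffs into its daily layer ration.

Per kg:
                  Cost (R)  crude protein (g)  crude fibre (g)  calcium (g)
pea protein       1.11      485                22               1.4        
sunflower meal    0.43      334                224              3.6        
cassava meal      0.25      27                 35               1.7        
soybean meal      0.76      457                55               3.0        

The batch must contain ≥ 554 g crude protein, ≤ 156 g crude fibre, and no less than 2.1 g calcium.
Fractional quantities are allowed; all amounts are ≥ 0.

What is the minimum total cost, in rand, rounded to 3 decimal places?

R0.860

Let x1 = kg of pea protein, x2 = kg of sunflower meal, x3 = kg of cassava meal, x4 = kg of soybean meal.
Minimize 1.11x1 + 0.43x2 + 0.25x3 + 0.76x4 s.t.:
  485x1 + 334x2 + 27x3 + 457x4 ≥ 554   (crude protein)
  22x1 + 224x2 + 35x3 + 55x4 ≤ 156   (crude fibre)
  1.4x1 + 3.6x2 + 1.7x3 + 3x4 ≥ 2.1   (calcium)
  x1, x2, x3, x4 ≥ 0.
The minimum-cost mix takes nothing from pea protein, cassava meal — only sunflower meal, soybean meal. Binding constraints: crude protein and crude fibre.
Optimal quantities: sunflower meal = 0.486 kg, soybean meal = 0.8571 kg.
Objective = 0.43·0.486 + 0.76·0.8571 = 0.86038.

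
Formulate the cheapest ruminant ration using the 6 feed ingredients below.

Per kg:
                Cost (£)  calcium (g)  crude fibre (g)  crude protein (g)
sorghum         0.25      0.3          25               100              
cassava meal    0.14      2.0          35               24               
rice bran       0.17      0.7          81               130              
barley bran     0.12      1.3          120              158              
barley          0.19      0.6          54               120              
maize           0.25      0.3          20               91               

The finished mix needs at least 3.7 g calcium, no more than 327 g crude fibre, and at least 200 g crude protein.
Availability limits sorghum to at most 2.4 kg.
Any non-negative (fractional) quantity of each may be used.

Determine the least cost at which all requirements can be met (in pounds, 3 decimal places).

Let x1 = kg of sorghum, x2 = kg of cassava meal, x3 = kg of rice bran, x4 = kg of barley bran, x5 = kg of barley, x6 = kg of maize.
Minimize 0.25x1 + 0.14x2 + 0.17x3 + 0.12x4 + 0.19x5 + 0.25x6 s.t.:
  0.3x1 + 2x2 + 0.7x3 + 1.3x4 + 0.6x5 + 0.3x6 ≥ 3.7   (calcium)
  25x1 + 35x2 + 81x3 + 120x4 + 54x5 + 20x6 ≤ 327   (crude fibre)
  100x1 + 24x2 + 130x3 + 158x4 + 120x5 + 91x6 ≥ 200   (crude protein)
  x1 ≤ 2.4
  x1, x2, x3, x4, x5, x6 ≥ 0.
At the optimum only cassava meal, barley bran are positive (sorghum, rice bran, barley, maize = 0). There the calcium and crude protein constraints are tight.
So cassava meal = 1.14 kg, barley bran = 1.093 kg.
Hence cost = 0.14·1.14 + 0.12·1.093 = £0.29076.

£0.291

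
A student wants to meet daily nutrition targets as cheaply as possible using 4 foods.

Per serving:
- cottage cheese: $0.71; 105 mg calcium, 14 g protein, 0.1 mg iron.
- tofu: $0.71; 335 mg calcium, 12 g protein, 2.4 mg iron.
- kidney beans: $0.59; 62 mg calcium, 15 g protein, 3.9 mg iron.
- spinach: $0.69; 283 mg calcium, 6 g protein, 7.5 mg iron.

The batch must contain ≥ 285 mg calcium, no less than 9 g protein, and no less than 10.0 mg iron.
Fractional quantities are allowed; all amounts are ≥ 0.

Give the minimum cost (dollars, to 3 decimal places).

Set it up as a linear program. Let x1 = servings of cottage cheese, x2 = servings of tofu, x3 = servings of kidney beans, x4 = servings of spinach.
Minimize 0.71x1 + 0.71x2 + 0.59x3 + 0.69x4 s.t.:
  105x1 + 335x2 + 62x3 + 283x4 ≥ 285   (calcium)
  14x1 + 12x2 + 15x3 + 6x4 ≥ 9   (protein)
  0.1x1 + 2.4x2 + 3.9x3 + 7.5x4 ≥ 10   (iron)
  x1, x2, x3, x4 ≥ 0.
The optimal basis is {kidney beans, spinach}; cottage cheese, tofu drop out. There the protein and iron constraints are tight.
That vertex is x3 = 0.084175, x4 = 1.2896.
Objective = 0.59·0.084175 + 0.69·1.2896 = 0.93949.

$0.939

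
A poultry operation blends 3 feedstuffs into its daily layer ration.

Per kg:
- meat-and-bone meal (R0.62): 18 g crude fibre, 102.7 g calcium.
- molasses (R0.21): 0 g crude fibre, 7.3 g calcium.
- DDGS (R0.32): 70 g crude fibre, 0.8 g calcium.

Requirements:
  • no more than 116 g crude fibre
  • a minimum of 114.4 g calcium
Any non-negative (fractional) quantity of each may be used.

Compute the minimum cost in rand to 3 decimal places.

Set it up as a linear program. Let x1 = kg of meat-and-bone meal, x2 = kg of molasses, x3 = kg of DDGS.
Minimize 0.62x1 + 0.21x2 + 0.32x3 s.t.:
  18x1 + 70x3 ≤ 116   (crude fibre)
  102.7x1 + 7.3x2 + 0.8x3 ≥ 114.4   (calcium)
  x1, x2, x3 ≥ 0.
At the optimum only meat-and-bone meal is positive (molasses, DDGS = 0). The calcium requirement is met with equality.
Optimal quantities: meat-and-bone meal = 1.114 kg.
Total cost: 0.62·1.114 = 0.69068.

R0.691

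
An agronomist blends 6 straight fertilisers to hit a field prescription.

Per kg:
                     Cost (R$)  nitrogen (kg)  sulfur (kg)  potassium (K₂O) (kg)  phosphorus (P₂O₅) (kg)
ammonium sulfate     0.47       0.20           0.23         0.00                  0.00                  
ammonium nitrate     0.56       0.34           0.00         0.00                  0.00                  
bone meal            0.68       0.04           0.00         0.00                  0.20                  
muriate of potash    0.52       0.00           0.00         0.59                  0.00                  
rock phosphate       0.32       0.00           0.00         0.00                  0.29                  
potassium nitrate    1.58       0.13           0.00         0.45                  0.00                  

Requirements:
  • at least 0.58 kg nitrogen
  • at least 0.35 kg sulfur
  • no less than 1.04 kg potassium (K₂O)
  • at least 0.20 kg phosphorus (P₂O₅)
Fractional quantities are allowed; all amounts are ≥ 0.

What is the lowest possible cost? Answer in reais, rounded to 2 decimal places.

R$2.31

Set it up as a linear program. Let x1 = kg of ammonium sulfate, x2 = kg of ammonium nitrate, x3 = kg of bone meal, x4 = kg of muriate of potash, x5 = kg of rock phosphate, x6 = kg of potassium nitrate.
Minimise 0.47x1 + 0.56x2 + 0.68x3 + 0.52x4 + 0.32x5 + 1.58x6 with:
  0.2x1 + 0.34x2 + 0.04x3 + 0.13x6 ≥ 0.58   (nitrogen)
  0.23x1 ≥ 0.35   (sulfur)
  0.59x4 + 0.45x6 ≥ 1.04   (potassium (K₂O))
  0.2x3 + 0.29x5 ≥ 0.2   (phosphorus (P₂O₅))
  x1, x2, x3, x4, x5, x6 ≥ 0.
At the optimum only ammonium sulfate, ammonium nitrate, muriate of potash, rock phosphate are positive (bone meal, potassium nitrate = 0). There the nitrogen, sulfur, potassium (K₂O), phosphorus (P₂O₅) constraints are tight.
So ammonium sulfate = 1.522 kg, ammonium nitrate = 0.8107 kg, muriate of potash = 1.763 kg, rock phosphate = 0.6897 kg.
Hence cost = 0.47·1.522 + 0.56·0.8107 + 0.52·1.763 + 0.32·0.6897 = R$2.3068.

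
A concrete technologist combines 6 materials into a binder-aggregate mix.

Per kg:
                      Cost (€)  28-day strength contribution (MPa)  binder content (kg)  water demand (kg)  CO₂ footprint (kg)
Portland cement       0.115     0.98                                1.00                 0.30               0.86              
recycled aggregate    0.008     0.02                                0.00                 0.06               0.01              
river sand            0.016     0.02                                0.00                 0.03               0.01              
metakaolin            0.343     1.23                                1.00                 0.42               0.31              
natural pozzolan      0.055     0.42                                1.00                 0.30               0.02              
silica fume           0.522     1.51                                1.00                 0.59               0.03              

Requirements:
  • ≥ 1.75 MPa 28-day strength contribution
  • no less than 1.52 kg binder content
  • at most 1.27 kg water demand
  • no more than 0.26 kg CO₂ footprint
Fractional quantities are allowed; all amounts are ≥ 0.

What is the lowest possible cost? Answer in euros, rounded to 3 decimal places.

€0.226

Let x1 = kg of Portland cement, x2 = kg of recycled aggregate, x3 = kg of river sand, x4 = kg of metakaolin, x5 = kg of natural pozzolan, x6 = kg of silica fume.
min 0.115x1 + 0.008x2 + 0.016x3 + 0.343x4 + 0.055x5 + 0.522x6 with:
  0.98x1 + 0.02x2 + 0.02x3 + 1.23x4 + 0.42x5 + 1.51x6 ≥ 1.75   (28-day strength contribution)
  1x1 + 1x4 + 1x5 + 1x6 ≥ 1.52   (binder content)
  0.3x1 + 0.06x2 + 0.03x3 + 0.42x4 + 0.3x5 + 0.59x6 ≤ 1.27   (water demand)
  0.86x1 + 0.01x2 + 0.01x3 + 0.31x4 + 0.02x5 + 0.03x6 ≤ 0.26   (CO₂ footprint)
  x1, x2, x3, x4, x5, x6 ≥ 0.
The cheapest feasible vertex uses only Portland cement, natural pozzolan; recycled aggregate, river sand, metakaolin, silica fume are not used. Binding constraints: 28-day strength contribution and CO₂ footprint.
So Portland cement = 0.2172 kg, natural pozzolan = 3.66 kg.
Hence cost = 0.115·0.2172 + 0.055·3.66 = €0.22628.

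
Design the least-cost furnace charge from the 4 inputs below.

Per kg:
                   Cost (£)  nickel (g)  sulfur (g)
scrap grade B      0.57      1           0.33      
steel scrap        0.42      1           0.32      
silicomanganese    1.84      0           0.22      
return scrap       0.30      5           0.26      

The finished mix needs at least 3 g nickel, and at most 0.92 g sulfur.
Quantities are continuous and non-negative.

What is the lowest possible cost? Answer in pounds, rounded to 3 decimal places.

Let x1 = kg of scrap grade B, x2 = kg of steel scrap, x3 = kg of silicomanganese, x4 = kg of return scrap.
Minimise 0.57x1 + 0.42x2 + 1.84x3 + 0.3x4 s.t.:
  1x1 + 1x2 + 5x4 ≥ 3   (nickel)
  0.33x1 + 0.32x2 + 0.22x3 + 0.26x4 ≤ 0.92   (sulfur)
  x1, x2, x3, x4 ≥ 0.
The optimal basis is {return scrap}; scrap grade B, steel scrap, silicomanganese drop out. Binding constraint: nickel.
Optimal quantities: return scrap = 0.6 kg.
Objective = 0.3·0.6 = 0.18000.

£0.180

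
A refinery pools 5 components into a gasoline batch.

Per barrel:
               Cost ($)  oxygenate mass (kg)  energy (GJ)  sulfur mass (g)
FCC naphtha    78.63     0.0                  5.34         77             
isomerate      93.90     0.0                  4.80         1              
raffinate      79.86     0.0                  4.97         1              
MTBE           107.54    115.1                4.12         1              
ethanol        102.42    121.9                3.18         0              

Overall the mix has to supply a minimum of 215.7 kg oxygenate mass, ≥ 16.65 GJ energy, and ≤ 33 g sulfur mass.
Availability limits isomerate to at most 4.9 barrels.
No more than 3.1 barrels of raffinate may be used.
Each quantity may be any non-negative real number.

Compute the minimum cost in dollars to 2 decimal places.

Set it up as a linear program. Let x1 = barrels of FCC naphtha, x2 = barrels of isomerate, x3 = barrels of raffinate, x4 = barrels of MTBE, x5 = barrels of ethanol.
Minimise 78.63x1 + 93.9x2 + 79.86x3 + 107.54x4 + 102.42x5 s.t.:
  115.1x4 + 121.9x5 ≥ 215.7   (oxygenate mass)
  5.34x1 + 4.8x2 + 4.97x3 + 4.12x4 + 3.18x5 ≥ 16.65   (energy)
  77x1 + 1x2 + 1x3 + 1x4 ≤ 33   (sulfur mass)
  x2 ≤ 4.9
  x3 ≤ 3.1
  x1, x2, x3, x4, x5 ≥ 0.
The cheapest feasible vertex uses only FCC naphtha, raffinate, MTBE; isomerate, ethanol are not used. Binding constraints: oxygenate mass, energy, sulfur mass.
Solving gives x1 = 0.386291, x3 = 1.38154, x4 = 1.87402.
Hence cost = 78.63·0.386291 + 79.86·1.38154 + 107.54·1.87402 = $342.2360.

$342.24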